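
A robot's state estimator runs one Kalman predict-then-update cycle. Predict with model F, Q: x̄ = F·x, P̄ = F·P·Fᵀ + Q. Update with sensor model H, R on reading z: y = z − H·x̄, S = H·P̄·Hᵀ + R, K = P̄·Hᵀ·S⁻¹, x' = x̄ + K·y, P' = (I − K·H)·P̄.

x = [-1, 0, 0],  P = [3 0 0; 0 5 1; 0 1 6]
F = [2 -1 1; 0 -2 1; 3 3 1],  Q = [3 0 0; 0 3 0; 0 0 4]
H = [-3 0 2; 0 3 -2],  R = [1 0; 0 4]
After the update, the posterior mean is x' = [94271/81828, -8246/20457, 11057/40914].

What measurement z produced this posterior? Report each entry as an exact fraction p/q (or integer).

x̄ = F·x = [-2, 0, -3]
P̄ = F·P·Fᵀ + Q = [24 13 11; 13 25 -23; 11 -23 88]
S = H·P̄·Hᵀ + R = [437 -541; -541 857]
K = P̄·Hᵀ·S⁻¹ = [-33653/81828 -19621/81828; -1846/20457 1723/20457; -4997/40914 -14851/40914]
x' − x̄ = [257927/81828, -8246/20457, 133799/40914] = K·y
y = (KᵀK)⁻¹·Kᵀ·(x' − x̄) = [-3, -8]
z = y + H·x̄ = [-3, -8] + [0, 6] = [-3, -2]

z = [-3, -2]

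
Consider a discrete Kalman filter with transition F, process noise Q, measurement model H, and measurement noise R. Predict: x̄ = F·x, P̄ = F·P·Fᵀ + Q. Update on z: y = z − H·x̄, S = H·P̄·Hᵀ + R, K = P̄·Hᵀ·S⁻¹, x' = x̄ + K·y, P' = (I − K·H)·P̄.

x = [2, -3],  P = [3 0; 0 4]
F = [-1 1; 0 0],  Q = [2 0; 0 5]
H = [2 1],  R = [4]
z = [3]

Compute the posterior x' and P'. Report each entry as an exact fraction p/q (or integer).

x' = [1/5, 13/9]
P' = [9/5 -2; -2 40/9]

x̄ = F·x = [-5, 0]
P̄ = F·P·Fᵀ + Q = [9 0; 0 5]
y = z − H·x̄ = [13]
S = H·P̄·Hᵀ + R = [45]
K = P̄·Hᵀ·S⁻¹ = [2/5; 1/9]
x' = x̄ + K·y = [1/5, 13/9]
P' = (I − K·H)·P̄ = [9/5 -2; -2 40/9]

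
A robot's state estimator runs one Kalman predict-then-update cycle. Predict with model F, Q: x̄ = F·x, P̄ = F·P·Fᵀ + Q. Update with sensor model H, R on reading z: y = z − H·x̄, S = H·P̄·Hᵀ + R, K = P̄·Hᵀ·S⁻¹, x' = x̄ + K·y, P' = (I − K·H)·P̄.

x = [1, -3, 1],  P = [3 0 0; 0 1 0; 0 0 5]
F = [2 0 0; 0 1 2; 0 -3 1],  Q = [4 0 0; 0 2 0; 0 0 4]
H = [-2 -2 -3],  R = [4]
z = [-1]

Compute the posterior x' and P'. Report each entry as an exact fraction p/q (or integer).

x' = [-90/203, -2483/406, 976/203]
P' = [2736/203 -1072/203 -1088/203; -1072/203 4849/406 -857/203; -1088/203 -857/203 1342/203]

x̄ = F·x = [2, -1, 10]
P̄ = F·P·Fᵀ + Q = [16 0 0; 0 23 7; 0 7 18]
y = z − H·x̄ = [31]
S = H·P̄·Hᵀ + R = [406]
K = P̄·Hᵀ·S⁻¹ = [-16/203; -67/406; -34/203]
x' = x̄ + K·y = [-90/203, -2483/406, 976/203]
P' = (I − K·H)·P̄ = [2736/203 -1072/203 -1088/203; -1072/203 4849/406 -857/203; -1088/203 -857/203 1342/203]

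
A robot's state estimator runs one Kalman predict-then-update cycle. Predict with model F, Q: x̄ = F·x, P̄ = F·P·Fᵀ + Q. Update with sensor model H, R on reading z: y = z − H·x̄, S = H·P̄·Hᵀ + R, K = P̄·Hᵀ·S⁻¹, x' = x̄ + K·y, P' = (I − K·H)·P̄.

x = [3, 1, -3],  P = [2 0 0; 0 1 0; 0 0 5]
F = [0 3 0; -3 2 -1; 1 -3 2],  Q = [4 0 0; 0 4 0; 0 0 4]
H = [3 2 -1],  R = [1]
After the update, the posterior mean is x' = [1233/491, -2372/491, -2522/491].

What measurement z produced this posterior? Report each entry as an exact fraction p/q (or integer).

z = [3]

x̄ = F·x = [3, -4, -6]
P̄ = F·P·Fᵀ + Q = [13 6 -9; 6 31 -22; -9 -22 35]
S = H·P̄·Hᵀ + R = [491]
K = P̄·Hᵀ·S⁻¹ = [60/491; 102/491; -106/491]
x' − x̄ = [-240/491, -408/491, 424/491] = K·y
y = (KᵀK)⁻¹·Kᵀ·(x' − x̄) = [-4]
z = y + H·x̄ = [-4] + [7] = [3]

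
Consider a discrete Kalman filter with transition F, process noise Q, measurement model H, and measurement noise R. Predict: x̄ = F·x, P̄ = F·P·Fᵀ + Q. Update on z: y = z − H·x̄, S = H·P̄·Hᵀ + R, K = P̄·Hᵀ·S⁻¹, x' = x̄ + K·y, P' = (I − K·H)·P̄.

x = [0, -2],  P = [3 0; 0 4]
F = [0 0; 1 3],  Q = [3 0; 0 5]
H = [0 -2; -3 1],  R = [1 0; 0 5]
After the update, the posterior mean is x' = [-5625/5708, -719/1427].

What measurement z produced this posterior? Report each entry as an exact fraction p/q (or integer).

x̄ = F·x = [0, -6]
P̄ = F·P·Fᵀ + Q = [3 0; 0 44]
S = H·P̄·Hᵀ + R = [177 -88; -88 76]
K = P̄·Hᵀ·S⁻¹ = [-198/1427 -1593/5708; -704/1427 11/1427]
x' − x̄ = [-5625/5708, 7843/1427] = K·y
y = (KᵀK)⁻¹·Kᵀ·(x' − x̄) = [-11, 9]
z = y + H·x̄ = [-11, 9] + [12, -6] = [1, 3]

z = [1, 3]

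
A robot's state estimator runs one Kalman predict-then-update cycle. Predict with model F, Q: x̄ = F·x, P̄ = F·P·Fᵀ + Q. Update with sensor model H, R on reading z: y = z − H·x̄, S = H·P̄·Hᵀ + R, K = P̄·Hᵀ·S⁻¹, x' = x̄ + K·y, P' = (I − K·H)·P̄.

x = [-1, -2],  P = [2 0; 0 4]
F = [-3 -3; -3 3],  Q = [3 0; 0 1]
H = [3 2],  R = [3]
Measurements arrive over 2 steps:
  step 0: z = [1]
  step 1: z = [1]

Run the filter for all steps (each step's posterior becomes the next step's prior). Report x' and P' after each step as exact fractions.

step 0: x̄ = F·x = [9, -3]
step 0: P̄ = F·P·Fᵀ + Q = [57 -18; -18 55]
step 0: y = z − H·x̄ = [-20]
step 0: S = H·P̄·Hᵀ + R = [520]
step 0: K = P̄·Hᵀ·S⁻¹ = [27/104; 7/65]
step 0: x' = x̄ + K·y = [99/26, -67/13]
step 0: P' = (I − K·H)·P̄ = [2283/104 -423/13; -423/13 3183/65]
step 1: x̄ = F·x = [105/26, -699/26]
step 1: P̄ = F·P·Fᵀ + Q = [28911/520 -126441/520; -126441/520 636991/520]
step 1: y = z − H·x̄ = [1109/26]
step 1: S = H·P̄·Hᵀ + R = [1292431/520]
step 1: K = P̄·Hᵀ·S⁻¹ = [-166149/1292431; 894659/1292431]
step 1: x' = x̄ + K·y = [-1867461/1292431, 3414137/1292431]
step 1: P' = (I − K·H)·P̄ = [18769197/1292431 -28403019/1292431; -28403019/1292431 43946517/1292431]

step 0: x' = [99/26, -67/13], P' = [2283/104 -423/13; -423/13 3183/65]
step 1: x' = [-1867461/1292431, 3414137/1292431], P' = [18769197/1292431 -28403019/1292431; -28403019/1292431 43946517/1292431]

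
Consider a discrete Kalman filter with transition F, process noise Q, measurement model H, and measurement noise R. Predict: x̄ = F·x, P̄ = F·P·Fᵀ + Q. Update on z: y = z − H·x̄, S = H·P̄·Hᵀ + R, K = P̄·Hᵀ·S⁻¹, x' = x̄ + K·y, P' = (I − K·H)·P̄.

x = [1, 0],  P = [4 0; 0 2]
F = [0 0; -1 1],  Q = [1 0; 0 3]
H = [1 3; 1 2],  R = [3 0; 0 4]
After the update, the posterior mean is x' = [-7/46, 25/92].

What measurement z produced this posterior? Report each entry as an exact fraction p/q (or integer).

z = [2, -2]

x̄ = F·x = [0, -1]
P̄ = F·P·Fᵀ + Q = [1 0; 0 9]
S = H·P̄·Hᵀ + R = [85 55; 55 41]
K = P̄·Hᵀ·S⁻¹ = [-7/230 3/46; 117/460 9/92]
x' − x̄ = [-7/46, 117/92] = K·y
y = (KᵀK)⁻¹·Kᵀ·(x' − x̄) = [5, 0]
z = y + H·x̄ = [5, 0] + [-3, -2] = [2, -2]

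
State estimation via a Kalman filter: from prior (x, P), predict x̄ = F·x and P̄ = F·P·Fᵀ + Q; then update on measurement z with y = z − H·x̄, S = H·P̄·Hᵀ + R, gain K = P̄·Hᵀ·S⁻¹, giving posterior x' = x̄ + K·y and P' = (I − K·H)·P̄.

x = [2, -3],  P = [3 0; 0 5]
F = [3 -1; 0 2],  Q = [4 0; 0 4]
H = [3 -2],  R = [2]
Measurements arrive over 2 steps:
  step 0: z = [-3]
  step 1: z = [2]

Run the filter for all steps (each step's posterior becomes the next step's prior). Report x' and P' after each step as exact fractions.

step 0: x̄ = F·x = [9, -6]
step 0: P̄ = F·P·Fᵀ + Q = [36 -10; -10 24]
step 0: y = z − H·x̄ = [-42]
step 0: S = H·P̄·Hᵀ + R = [542]
step 0: K = P̄·Hᵀ·S⁻¹ = [64/271; -39/271]
step 0: x' = x̄ + K·y = [-249/271, 12/271]
step 0: P' = (I − K·H)·P̄ = [1564/271 2282/271; 2282/271 3462/271]
step 1: x̄ = F·x = [-759/271, 24/271]
step 1: P̄ = F·P·Fᵀ + Q = [4930/271 6768/271; 6768/271 14932/271]
step 1: y = z − H·x̄ = [2867/271]
step 1: S = H·P̄·Hᵀ + R = [23424/271]
step 1: K = P̄·Hᵀ·S⁻¹ = [209/3904; -1195/2928]
step 1: x' = x̄ + K·y = [-143/64, -203/48]
step 1: P' = (I − K·H)·P̄ = [35027/1952 13109/488; 13109/488 14897/366]

step 0: x' = [-249/271, 12/271], P' = [1564/271 2282/271; 2282/271 3462/271]
step 1: x' = [-143/64, -203/48], P' = [35027/1952 13109/488; 13109/488 14897/366]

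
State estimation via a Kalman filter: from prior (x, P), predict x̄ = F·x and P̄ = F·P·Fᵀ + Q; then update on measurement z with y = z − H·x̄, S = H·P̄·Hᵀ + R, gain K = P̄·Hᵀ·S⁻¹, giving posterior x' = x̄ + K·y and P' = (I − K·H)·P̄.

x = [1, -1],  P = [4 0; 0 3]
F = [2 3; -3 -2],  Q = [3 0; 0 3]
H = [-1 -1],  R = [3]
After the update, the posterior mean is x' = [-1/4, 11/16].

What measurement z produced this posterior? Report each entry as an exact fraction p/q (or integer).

z = [-1]

x̄ = F·x = [-1, -1]
P̄ = F·P·Fᵀ + Q = [46 -42; -42 51]
S = H·P̄·Hᵀ + R = [16]
K = P̄·Hᵀ·S⁻¹ = [-1/4; -9/16]
x' − x̄ = [3/4, 27/16] = K·y
y = (KᵀK)⁻¹·Kᵀ·(x' − x̄) = [-3]
z = y + H·x̄ = [-3] + [2] = [-1]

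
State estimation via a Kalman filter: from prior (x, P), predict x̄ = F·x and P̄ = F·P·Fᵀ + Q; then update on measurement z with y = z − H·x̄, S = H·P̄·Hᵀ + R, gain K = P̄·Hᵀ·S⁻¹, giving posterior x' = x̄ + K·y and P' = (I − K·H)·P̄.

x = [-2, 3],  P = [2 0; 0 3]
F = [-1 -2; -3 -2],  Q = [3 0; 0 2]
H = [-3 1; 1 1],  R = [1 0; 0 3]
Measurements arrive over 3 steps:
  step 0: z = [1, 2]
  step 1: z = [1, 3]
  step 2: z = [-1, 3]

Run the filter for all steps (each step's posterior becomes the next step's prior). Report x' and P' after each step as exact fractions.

step 0: x' = [903/3839, 7186/3839], P' = [931/3839 1814/3839; 1814/3839 6256/3839]
step 1: x' = [524127/1695499, 3114243/1695499], P' = [1196300/5086497 2251219/5086497; 2251219/5086497 7623359/5086497]
step 2: x' = [5191482247/6333938239, 9116808593/6333938239], P' = [1485773869/6333938239 2792099384/6333938239; 2792099384/6333938239 9460724194/6333938239]

step 0: x̄ = F·x = [-4, 0]
step 0: P̄ = F·P·Fᵀ + Q = [17 18; 18 32]
step 0: y = z − H·x̄ = [-11, 6]
step 0: S = H·P̄·Hᵀ + R = [78 -55; -55 88]
step 0: K = P̄·Hᵀ·S⁻¹ = [-89/349 915/3839; 74/349 2690/3839]
step 0: x' = x̄ + K·y = [903/3839, 7186/3839]
step 0: P' = (I − K·H)·P̄ = [931/3839 1814/3839; 1814/3839 6256/3839]
step 1: x̄ = F·x = [-15275/3839, -17081/3839]
step 1: P̄ = F·P·Fᵀ + Q = [44728/3839 42329/3839; 42329/3839 62849/3839]
step 1: y = z − H·x̄ = [-24905/3839, 43873/3839]
step 1: S = H·P̄·Hᵀ + R = [215266/3839 -155993/3839; -155993/3839 203752/3839]
step 1: K = P̄·Hᵀ·S⁻¹ = [-1337681/5086497 1149173/5086497; 869702/5086497 3291526/5086497]
step 1: x' = x̄ + K·y = [524127/1695499, 3114243/1695499]
step 1: P' = (I − K·H)·P̄ = [1196300/5086497 2251219/5086497; 2251219/5086497 7623359/5086497]
step 2: x̄ = F·x = [-6752613/1695499, -7800867/1695499]
step 2: P̄ = F·P·Fᵀ + Q = [55954103/5086497 52092088/5086497; 52092088/5086497 78447758/5086497]
step 2: y = z − H·x̄ = [-14152471/1695499, 19639977/1695499]
step 2: S = H·P̄·Hᵀ + R = [274568654/5086497 -64532909/1695499; -64532909/1695499 84615176/1695499]
step 2: K = P̄·Hᵀ·S⁻¹ = [-1665222223/6333938239 1425957751/6333938239; 1084426042/6333938239 4084274526/6333938239]
step 2: x' = x̄ + K·y = [5191482247/6333938239, 9116808593/6333938239]
step 2: P' = (I − K·H)·P̄ = [1485773869/6333938239 2792099384/6333938239; 2792099384/6333938239 9460724194/6333938239]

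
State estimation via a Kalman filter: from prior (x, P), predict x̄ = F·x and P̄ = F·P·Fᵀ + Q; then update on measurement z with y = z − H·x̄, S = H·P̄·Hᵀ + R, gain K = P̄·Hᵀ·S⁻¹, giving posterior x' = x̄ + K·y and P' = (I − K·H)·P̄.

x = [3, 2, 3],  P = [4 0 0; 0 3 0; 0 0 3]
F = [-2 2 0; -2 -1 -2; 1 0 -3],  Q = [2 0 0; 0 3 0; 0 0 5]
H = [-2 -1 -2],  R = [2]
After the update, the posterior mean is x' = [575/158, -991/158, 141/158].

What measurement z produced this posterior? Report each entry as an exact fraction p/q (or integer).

z = [-3]

x̄ = F·x = [-2, -14, -6]
P̄ = F·P·Fᵀ + Q = [30 10 -8; 10 34 10; -8 10 36]
S = H·P̄·Hᵀ + R = [316]
K = P̄·Hᵀ·S⁻¹ = [-27/158; -37/158; -33/158]
x' − x̄ = [891/158, 1221/158, 1089/158] = K·y
y = (KᵀK)⁻¹·Kᵀ·(x' − x̄) = [-33]
z = y + H·x̄ = [-33] + [30] = [-3]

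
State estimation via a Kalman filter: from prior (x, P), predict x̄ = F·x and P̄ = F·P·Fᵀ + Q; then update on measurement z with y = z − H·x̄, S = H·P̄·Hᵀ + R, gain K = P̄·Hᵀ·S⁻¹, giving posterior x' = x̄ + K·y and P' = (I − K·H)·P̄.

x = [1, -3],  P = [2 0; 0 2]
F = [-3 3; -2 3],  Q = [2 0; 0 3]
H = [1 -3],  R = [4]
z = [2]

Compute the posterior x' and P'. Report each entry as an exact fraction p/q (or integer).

x̄ = F·x = [-12, -11]
P̄ = F·P·Fᵀ + Q = [38 30; 30 29]
y = z − H·x̄ = [-19]
S = H·P̄·Hᵀ + R = [123]
K = P̄·Hᵀ·S⁻¹ = [-52/123; -19/41]
x' = x̄ + K·y = [-488/123, -90/41]
P' = (I − K·H)·P̄ = [1970/123 242/41; 242/41 106/41]

x' = [-488/123, -90/41]
P' = [1970/123 242/41; 242/41 106/41]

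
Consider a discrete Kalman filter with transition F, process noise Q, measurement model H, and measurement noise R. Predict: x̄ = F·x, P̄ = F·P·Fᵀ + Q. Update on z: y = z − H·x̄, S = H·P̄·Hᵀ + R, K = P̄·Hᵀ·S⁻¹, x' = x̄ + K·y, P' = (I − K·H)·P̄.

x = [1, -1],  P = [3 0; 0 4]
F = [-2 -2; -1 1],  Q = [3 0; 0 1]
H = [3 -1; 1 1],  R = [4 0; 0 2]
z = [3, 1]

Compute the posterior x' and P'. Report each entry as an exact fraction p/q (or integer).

x' = [2221/2325, -724/2325]
P' = [856/2325 236/2325; 236/2325 2716/2325]

x̄ = F·x = [0, -2]
P̄ = F·P·Fᵀ + Q = [31 -2; -2 8]
y = z − H·x̄ = [1, 3]
S = H·P̄·Hᵀ + R = [303 81; 81 37]
K = P̄·Hᵀ·S⁻¹ = [583/2325 182/775; -502/2325 492/775]
x' = x̄ + K·y = [2221/2325, -724/2325]
P' = (I − K·H)·P̄ = [856/2325 236/2325; 236/2325 2716/2325]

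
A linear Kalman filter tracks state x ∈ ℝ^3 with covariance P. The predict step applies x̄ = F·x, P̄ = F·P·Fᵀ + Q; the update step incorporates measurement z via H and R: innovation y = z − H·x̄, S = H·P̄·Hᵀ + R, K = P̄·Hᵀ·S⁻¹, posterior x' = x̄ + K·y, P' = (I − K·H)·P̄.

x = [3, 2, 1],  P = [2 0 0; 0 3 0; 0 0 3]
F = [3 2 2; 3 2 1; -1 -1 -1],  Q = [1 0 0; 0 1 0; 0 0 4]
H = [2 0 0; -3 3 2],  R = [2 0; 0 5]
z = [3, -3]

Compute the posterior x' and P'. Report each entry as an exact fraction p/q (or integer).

x' = [591/344, 151/86, -453/344]
P' = [2513/5160 231/430 -177/1720; 231/430 452/215 -807/430; -177/1720 -807/430 5259/1720]

x̄ = F·x = [15, 14, -6]
P̄ = F·P·Fᵀ + Q = [43 36 -18; 36 34 -15; -18 -15 12]
y = z − H·x̄ = [-27, 12]
S = H·P̄·Hᵀ + R = [174 -114; -114 134]
K = P̄·Hᵀ·S⁻¹ = [2513/5160 -19/1720; 231/430 81/430; -177/1720 273/1720]
x' = x̄ + K·y = [591/344, 151/86, -453/344]
P' = (I − K·H)·P̄ = [2513/5160 231/430 -177/1720; 231/430 452/215 -807/430; -177/1720 -807/430 5259/1720]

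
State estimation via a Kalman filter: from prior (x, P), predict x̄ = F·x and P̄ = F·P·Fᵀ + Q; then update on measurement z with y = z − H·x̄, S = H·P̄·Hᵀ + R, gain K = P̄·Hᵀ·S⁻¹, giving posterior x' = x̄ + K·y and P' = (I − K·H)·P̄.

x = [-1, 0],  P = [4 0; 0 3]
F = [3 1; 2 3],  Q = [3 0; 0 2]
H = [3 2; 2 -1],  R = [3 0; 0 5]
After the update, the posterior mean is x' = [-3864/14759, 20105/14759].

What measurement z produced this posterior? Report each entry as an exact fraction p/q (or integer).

z = [2, -2]

x̄ = F·x = [-3, -2]
P̄ = F·P·Fᵀ + Q = [42 33; 33 45]
S = H·P̄·Hᵀ + R = [957 195; 195 86]
K = P̄·Hᵀ·S⁻¹ = [2189/14759 3789/14759; 4053/14759 -5586/14759]
x' − x̄ = [40413/14759, 49623/14759] = K·y
y = (KᵀK)⁻¹·Kᵀ·(x' − x̄) = [15, 2]
z = y + H·x̄ = [15, 2] + [-13, -4] = [2, -2]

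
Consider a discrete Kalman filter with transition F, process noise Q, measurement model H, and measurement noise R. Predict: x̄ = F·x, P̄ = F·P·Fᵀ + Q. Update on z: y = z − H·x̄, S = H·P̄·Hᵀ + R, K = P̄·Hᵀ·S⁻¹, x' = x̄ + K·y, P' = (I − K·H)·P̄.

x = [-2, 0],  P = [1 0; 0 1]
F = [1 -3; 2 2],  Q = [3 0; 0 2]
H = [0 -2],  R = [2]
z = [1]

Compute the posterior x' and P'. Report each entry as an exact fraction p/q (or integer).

x' = [-10/3, -2/3]
P' = [241/21 -4/21; -4/21 10/21]

x̄ = F·x = [-2, -4]
P̄ = F·P·Fᵀ + Q = [13 -4; -4 10]
y = z − H·x̄ = [-7]
S = H·P̄·Hᵀ + R = [42]
K = P̄·Hᵀ·S⁻¹ = [4/21; -10/21]
x' = x̄ + K·y = [-10/3, -2/3]
P' = (I − K·H)·P̄ = [241/21 -4/21; -4/21 10/21]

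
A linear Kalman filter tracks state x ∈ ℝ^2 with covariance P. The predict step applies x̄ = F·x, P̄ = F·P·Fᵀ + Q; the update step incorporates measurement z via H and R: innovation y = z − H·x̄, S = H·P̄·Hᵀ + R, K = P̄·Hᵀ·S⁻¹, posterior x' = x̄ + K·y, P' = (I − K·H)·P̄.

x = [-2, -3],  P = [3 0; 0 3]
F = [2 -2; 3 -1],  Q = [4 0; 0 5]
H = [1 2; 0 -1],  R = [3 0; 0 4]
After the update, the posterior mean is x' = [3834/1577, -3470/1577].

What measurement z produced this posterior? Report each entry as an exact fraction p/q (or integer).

z = [-2, 2]

x̄ = F·x = [2, -3]
P̄ = F·P·Fᵀ + Q = [28 24; 24 35]
S = H·P̄·Hᵀ + R = [267 -94; -94 39]
K = P̄·Hᵀ·S⁻¹ = [708/1577 736/1577; 376/1577 -509/1577]
x' − x̄ = [680/1577, 1261/1577] = K·y
y = (KᵀK)⁻¹·Kᵀ·(x' − x̄) = [2, -1]
z = y + H·x̄ = [2, -1] + [-4, 3] = [-2, 2]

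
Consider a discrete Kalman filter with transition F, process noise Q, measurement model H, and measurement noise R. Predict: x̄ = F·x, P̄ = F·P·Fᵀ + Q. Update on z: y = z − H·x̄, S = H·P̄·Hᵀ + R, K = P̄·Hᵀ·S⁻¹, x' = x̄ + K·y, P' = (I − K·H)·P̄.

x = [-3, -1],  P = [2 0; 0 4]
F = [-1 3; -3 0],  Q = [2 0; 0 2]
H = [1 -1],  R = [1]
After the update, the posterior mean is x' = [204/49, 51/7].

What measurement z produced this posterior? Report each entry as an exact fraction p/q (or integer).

z = [-3]

x̄ = F·x = [0, 9]
P̄ = F·P·Fᵀ + Q = [40 6; 6 20]
S = H·P̄·Hᵀ + R = [49]
K = P̄·Hᵀ·S⁻¹ = [34/49; -2/7]
x' − x̄ = [204/49, -12/7] = K·y
y = (KᵀK)⁻¹·Kᵀ·(x' − x̄) = [6]
z = y + H·x̄ = [6] + [-9] = [-3]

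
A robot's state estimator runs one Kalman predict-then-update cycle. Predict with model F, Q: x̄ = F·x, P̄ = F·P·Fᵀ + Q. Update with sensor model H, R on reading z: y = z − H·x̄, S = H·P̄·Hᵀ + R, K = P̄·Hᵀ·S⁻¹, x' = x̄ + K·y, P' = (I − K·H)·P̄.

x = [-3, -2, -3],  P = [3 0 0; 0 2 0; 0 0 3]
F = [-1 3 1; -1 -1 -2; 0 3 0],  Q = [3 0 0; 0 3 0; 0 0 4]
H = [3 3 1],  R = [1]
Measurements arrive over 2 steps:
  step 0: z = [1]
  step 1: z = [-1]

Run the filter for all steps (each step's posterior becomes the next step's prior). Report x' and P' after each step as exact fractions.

step 0: x̄ = F·x = [-6, 11, -6]
step 0: P̄ = F·P·Fᵀ + Q = [27 -9 18; -9 20 -6; 18 -6 22]
step 0: y = z − H·x̄ = [-8]
step 0: S = H·P̄·Hᵀ + R = [356]
step 0: K = P̄·Hᵀ·S⁻¹ = [18/89; 27/356; 29/178]
step 0: x' = x̄ + K·y = [-678/89, 925/89, -650/89]
step 0: P' = (I − K·H)·P̄ = [1107/89 -1287/89 558/89; -1287/89 6391/356 -1851/178; 558/89 -1851/178 1117/89]
step 1: x̄ = F·x = [2803/89, 1053/89, 2775/89]
step 1: P̄ = F·P·Fᵀ + Q = [71695/356 14761/356 61857/356; 14761/356 13583/356 18483/356; 61857/356 18483/356 58943/356]
step 1: y = z − H·x̄ = [-14432/89]
step 1: S = H·P̄·Hᵀ + R = [1574539/356]
step 1: K = P̄·Hᵀ·S⁻¹ = [321225/1574539; 103515/1574539; 299963/1574539]
step 1: x' = x̄ + K·y = [-2499847/1574539, 1843383/1574539, 452581/1574539]
step 1: P' = (I − K·H)·P̄ = [27250205/1574539 -28117516/1574539 2923158/1574539; -28117516/1574539 29976427/1574539 -5473218/1574539; 2923158/1574539 -5473218/1574539 7950143/1574539]

step 0: x' = [-678/89, 925/89, -650/89], P' = [1107/89 -1287/89 558/89; -1287/89 6391/356 -1851/178; 558/89 -1851/178 1117/89]
step 1: x' = [-2499847/1574539, 1843383/1574539, 452581/1574539], P' = [27250205/1574539 -28117516/1574539 2923158/1574539; -28117516/1574539 29976427/1574539 -5473218/1574539; 2923158/1574539 -5473218/1574539 7950143/1574539]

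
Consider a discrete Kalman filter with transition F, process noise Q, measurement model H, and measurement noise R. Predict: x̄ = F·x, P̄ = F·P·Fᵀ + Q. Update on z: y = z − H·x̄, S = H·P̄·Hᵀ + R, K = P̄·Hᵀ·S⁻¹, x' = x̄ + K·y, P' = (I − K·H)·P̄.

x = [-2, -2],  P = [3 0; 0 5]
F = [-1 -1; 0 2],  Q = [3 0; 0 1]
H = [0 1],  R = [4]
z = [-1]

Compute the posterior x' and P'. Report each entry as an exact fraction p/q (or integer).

x' = [14/5, -37/25]
P' = [7 -8/5; -8/5 84/25]

x̄ = F·x = [4, -4]
P̄ = F·P·Fᵀ + Q = [11 -10; -10 21]
y = z − H·x̄ = [3]
S = H·P̄·Hᵀ + R = [25]
K = P̄·Hᵀ·S⁻¹ = [-2/5; 21/25]
x' = x̄ + K·y = [14/5, -37/25]
P' = (I − K·H)·P̄ = [7 -8/5; -8/5 84/25]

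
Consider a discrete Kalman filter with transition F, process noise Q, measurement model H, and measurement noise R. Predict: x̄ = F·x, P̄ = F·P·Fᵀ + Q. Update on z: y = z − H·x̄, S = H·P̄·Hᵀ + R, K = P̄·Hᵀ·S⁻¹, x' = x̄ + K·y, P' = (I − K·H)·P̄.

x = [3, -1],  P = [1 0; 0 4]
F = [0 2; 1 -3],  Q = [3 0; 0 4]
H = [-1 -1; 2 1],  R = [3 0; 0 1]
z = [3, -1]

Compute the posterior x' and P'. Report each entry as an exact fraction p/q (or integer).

x̄ = F·x = [-2, 6]
P̄ = F·P·Fᵀ + Q = [19 -24; -24 41]
y = z − H·x̄ = [7, -3]
S = H·P̄·Hᵀ + R = [15 -7; -7 22]
K = P̄·Hᵀ·S⁻¹ = [208/281 245/281; -423/281 -224/281]
x' = x̄ + K·y = [159/281, -603/281]
P' = (I − K·H)·P̄ = [869/281 -1493/281; -1493/281 2762/281]

x' = [159/281, -603/281]
P' = [869/281 -1493/281; -1493/281 2762/281]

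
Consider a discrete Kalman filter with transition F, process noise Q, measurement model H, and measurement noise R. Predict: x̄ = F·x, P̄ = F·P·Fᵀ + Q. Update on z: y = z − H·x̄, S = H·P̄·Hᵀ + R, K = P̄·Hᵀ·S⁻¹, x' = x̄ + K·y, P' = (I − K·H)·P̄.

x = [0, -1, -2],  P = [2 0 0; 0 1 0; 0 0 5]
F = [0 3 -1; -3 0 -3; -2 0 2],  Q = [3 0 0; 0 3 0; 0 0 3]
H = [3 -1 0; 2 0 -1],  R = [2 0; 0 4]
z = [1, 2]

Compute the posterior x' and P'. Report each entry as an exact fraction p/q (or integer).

x' = [2843/11677, -288/11677, -21028/11677]
P' = [25677/11677 74127/11677 40394/11677; 74127/11677 236451/11677 116046/11677; 40394/11677 116046/11677 103480/11677]

x̄ = F·x = [-1, 6, -4]
P̄ = F·P·Fᵀ + Q = [17 15 -10; 15 66 -18; -10 -18 31]
y = z − H·x̄ = [10, 0]
S = H·P̄·Hᵀ + R = [131 84; 84 143]
K = P̄·Hᵀ·S⁻¹ = [1452/11677 2740/11677; -7035/11677 8052/11677; 2568/11677 -5673/11677]
x' = x̄ + K·y = [2843/11677, -288/11677, -21028/11677]
P' = (I − K·H)·P̄ = [25677/11677 74127/11677 40394/11677; 74127/11677 236451/11677 116046/11677; 40394/11677 116046/11677 103480/11677]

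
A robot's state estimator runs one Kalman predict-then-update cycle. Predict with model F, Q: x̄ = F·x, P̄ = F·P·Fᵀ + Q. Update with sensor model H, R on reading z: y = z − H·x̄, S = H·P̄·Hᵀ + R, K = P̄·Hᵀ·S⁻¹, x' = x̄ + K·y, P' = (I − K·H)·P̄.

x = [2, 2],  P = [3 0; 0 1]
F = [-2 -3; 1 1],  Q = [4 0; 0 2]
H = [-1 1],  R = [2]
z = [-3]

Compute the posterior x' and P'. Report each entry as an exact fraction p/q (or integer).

x̄ = F·x = [-10, 4]
P̄ = F·P·Fᵀ + Q = [25 -9; -9 6]
y = z − H·x̄ = [-17]
S = H·P̄·Hᵀ + R = [51]
K = P̄·Hᵀ·S⁻¹ = [-2/3; 5/17]
x' = x̄ + K·y = [4/3, -1]
P' = (I − K·H)·P̄ = [7/3 1; 1 27/17]

x' = [4/3, -1]
P' = [7/3 1; 1 27/17]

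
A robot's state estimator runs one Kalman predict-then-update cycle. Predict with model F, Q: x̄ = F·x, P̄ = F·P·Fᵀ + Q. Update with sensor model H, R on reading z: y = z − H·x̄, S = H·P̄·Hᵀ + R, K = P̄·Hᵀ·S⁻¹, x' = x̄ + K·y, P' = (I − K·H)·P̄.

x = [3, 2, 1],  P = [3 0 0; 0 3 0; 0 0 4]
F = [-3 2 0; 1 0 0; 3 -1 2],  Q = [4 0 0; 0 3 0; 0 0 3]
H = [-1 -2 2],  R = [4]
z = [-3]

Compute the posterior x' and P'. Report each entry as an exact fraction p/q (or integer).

x' = [365/291, 191/97, 359/291]
P' = [4232/291 -418/97 680/291; -418/97 507/97 308/97; 680/291 308/97 1490/291]

x̄ = F·x = [-5, 3, 9]
P̄ = F·P·Fᵀ + Q = [43 -9 -33; -9 6 9; -33 9 49]
y = z − H·x̄ = [-20]
S = H·P̄·Hᵀ + R = [291]
K = P̄·Hᵀ·S⁻¹ = [-91/291; 5/97; 113/291]
x' = x̄ + K·y = [365/291, 191/97, 359/291]
P' = (I − K·H)·P̄ = [4232/291 -418/97 680/291; -418/97 507/97 308/97; 680/291 308/97 1490/291]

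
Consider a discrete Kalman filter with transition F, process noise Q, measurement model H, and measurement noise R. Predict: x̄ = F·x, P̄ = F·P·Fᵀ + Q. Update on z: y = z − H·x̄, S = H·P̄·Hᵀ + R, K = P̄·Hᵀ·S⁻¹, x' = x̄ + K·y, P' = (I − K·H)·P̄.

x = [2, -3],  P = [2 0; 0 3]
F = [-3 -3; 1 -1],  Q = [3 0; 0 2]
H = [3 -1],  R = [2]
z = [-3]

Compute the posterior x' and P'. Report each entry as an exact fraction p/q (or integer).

x' = [2/3, 2101/423]
P' = [1 7/3; 7/3 2957/423]

x̄ = F·x = [3, 5]
P̄ = F·P·Fᵀ + Q = [48 3; 3 7]
y = z − H·x̄ = [-7]
S = H·P̄·Hᵀ + R = [423]
K = P̄·Hᵀ·S⁻¹ = [1/3; 2/423]
x' = x̄ + K·y = [2/3, 2101/423]
P' = (I − K·H)·P̄ = [1 7/3; 7/3 2957/423]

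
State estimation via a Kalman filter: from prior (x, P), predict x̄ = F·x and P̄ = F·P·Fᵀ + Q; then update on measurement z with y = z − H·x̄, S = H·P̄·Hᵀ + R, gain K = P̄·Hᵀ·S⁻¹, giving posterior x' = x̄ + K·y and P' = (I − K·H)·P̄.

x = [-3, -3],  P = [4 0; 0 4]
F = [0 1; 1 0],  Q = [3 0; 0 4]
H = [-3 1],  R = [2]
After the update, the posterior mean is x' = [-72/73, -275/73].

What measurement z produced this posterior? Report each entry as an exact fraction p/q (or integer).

x̄ = F·x = [-3, -3]
P̄ = F·P·Fᵀ + Q = [7 0; 0 8]
S = H·P̄·Hᵀ + R = [73]
K = P̄·Hᵀ·S⁻¹ = [-21/73; 8/73]
x' − x̄ = [147/73, -56/73] = K·y
y = (KᵀK)⁻¹·Kᵀ·(x' − x̄) = [-7]
z = y + H·x̄ = [-7] + [6] = [-1]

z = [-1]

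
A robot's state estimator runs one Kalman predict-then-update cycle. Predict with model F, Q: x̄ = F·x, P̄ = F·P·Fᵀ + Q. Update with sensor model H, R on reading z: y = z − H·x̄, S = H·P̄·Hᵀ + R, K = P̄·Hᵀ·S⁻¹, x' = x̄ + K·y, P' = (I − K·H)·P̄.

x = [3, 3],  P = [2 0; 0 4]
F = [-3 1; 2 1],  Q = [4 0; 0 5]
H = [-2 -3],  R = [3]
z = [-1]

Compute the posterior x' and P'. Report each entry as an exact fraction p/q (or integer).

x' = [-344/41, 493/82]
P' = [870/41 -573/41; -573/41 1563/164]

x̄ = F·x = [-6, 9]
P̄ = F·P·Fᵀ + Q = [26 -8; -8 17]
y = z − H·x̄ = [14]
S = H·P̄·Hᵀ + R = [164]
K = P̄·Hᵀ·S⁻¹ = [-7/41; -35/164]
x' = x̄ + K·y = [-344/41, 493/82]
P' = (I − K·H)·P̄ = [870/41 -573/41; -573/41 1563/164]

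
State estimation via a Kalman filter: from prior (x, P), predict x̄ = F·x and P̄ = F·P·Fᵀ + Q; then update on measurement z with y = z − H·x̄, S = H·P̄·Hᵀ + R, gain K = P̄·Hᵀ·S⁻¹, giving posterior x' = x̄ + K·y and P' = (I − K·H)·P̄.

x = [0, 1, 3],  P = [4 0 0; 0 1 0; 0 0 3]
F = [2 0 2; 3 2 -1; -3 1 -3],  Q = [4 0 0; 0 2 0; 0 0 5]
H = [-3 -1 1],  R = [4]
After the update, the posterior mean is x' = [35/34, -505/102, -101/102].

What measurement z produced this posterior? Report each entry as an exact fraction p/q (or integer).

x̄ = F·x = [6, -1, -8]
P̄ = F·P·Fᵀ + Q = [32 18 -42; 18 45 -25; -42 -25 69]
S = H·P̄·Hᵀ + R = [816]
K = P̄·Hᵀ·S⁻¹ = [-13/68; -31/204; 55/204]
x' − x̄ = [-169/34, -403/102, 715/102] = K·y
y = (KᵀK)⁻¹·Kᵀ·(x' − x̄) = [26]
z = y + H·x̄ = [26] + [-25] = [1]

z = [1]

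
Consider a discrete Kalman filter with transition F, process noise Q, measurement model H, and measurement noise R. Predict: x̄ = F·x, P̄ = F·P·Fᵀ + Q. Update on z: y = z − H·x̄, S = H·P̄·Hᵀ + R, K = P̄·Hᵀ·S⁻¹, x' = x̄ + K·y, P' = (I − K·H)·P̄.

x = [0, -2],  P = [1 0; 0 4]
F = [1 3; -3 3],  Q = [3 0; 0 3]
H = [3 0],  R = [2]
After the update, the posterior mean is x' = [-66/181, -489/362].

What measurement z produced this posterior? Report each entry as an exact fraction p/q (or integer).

z = [-1]

x̄ = F·x = [-6, -6]
P̄ = F·P·Fᵀ + Q = [40 33; 33 48]
S = H·P̄·Hᵀ + R = [362]
K = P̄·Hᵀ·S⁻¹ = [60/181; 99/362]
x' − x̄ = [1020/181, 1683/362] = K·y
y = (KᵀK)⁻¹·Kᵀ·(x' − x̄) = [17]
z = y + H·x̄ = [17] + [-18] = [-1]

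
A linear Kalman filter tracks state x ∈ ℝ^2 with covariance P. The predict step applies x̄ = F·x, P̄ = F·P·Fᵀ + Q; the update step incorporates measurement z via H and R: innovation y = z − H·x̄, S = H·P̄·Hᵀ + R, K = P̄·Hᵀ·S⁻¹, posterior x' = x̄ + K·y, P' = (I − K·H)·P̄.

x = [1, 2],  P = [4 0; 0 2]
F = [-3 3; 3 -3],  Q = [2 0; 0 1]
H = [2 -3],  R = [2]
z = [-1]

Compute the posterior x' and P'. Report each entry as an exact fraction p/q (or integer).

x̄ = F·x = [3, -3]
P̄ = F·P·Fᵀ + Q = [56 -54; -54 55]
y = z − H·x̄ = [-16]
S = H·P̄·Hᵀ + R = [1369]
K = P̄·Hᵀ·S⁻¹ = [274/1369; -273/1369]
x' = x̄ + K·y = [-277/1369, 261/1369]
P' = (I − K·H)·P̄ = [1588/1369 876/1369; 876/1369 766/1369]

x' = [-277/1369, 261/1369]
P' = [1588/1369 876/1369; 876/1369 766/1369]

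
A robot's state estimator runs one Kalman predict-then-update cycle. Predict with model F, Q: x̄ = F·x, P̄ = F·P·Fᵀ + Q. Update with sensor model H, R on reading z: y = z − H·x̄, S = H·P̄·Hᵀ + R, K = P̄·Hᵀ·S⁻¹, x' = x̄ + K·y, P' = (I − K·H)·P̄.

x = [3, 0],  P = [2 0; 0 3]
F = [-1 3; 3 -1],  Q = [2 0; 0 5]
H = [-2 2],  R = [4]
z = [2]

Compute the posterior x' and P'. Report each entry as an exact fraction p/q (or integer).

x' = [11/4, 31/8]
P' = [153/22 283/44; 283/44 607/88]

x̄ = F·x = [-3, 9]
P̄ = F·P·Fᵀ + Q = [31 -15; -15 26]
y = z − H·x̄ = [-22]
S = H·P̄·Hᵀ + R = [352]
K = P̄·Hᵀ·S⁻¹ = [-23/88; 41/176]
x' = x̄ + K·y = [11/4, 31/8]
P' = (I − K·H)·P̄ = [153/22 283/44; 283/44 607/88]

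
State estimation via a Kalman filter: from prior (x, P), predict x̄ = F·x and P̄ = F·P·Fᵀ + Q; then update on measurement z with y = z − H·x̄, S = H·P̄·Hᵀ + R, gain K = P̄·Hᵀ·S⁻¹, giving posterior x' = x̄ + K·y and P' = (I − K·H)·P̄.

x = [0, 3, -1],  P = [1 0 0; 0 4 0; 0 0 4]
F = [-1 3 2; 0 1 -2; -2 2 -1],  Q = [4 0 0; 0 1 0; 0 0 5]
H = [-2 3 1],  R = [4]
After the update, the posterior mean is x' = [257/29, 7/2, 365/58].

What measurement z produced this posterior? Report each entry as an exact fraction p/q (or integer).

z = [-1]

x̄ = F·x = [7, 5, 7]
P̄ = F·P·Fᵀ + Q = [57 -4 18; -4 21 16; 18 16 29]
S = H·P̄·Hᵀ + R = [522]
K = P̄·Hᵀ·S⁻¹ = [-6/29; 1/6; 41/522]
x' − x̄ = [54/29, -3/2, -41/58] = K·y
y = (KᵀK)⁻¹·Kᵀ·(x' − x̄) = [-9]
z = y + H·x̄ = [-9] + [8] = [-1]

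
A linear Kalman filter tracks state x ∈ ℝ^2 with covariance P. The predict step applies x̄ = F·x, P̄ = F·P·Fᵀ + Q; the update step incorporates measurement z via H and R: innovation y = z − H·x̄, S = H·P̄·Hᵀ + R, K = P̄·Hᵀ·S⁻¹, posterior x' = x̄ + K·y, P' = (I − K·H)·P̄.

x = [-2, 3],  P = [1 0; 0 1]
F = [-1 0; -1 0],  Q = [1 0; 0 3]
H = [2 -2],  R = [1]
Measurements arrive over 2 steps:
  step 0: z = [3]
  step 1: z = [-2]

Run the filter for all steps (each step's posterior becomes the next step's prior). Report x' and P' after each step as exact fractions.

step 0: x' = [40/17, 16/17], P' = [30/17 29/17; 29/17 32/17]
step 1: x' = [-44/17, -28/17], P' = [43/17 42/17; 42/17 45/17]

step 0: x̄ = F·x = [2, 2]
step 0: P̄ = F·P·Fᵀ + Q = [2 1; 1 4]
step 0: y = z − H·x̄ = [3]
step 0: S = H·P̄·Hᵀ + R = [17]
step 0: K = P̄·Hᵀ·S⁻¹ = [2/17; -6/17]
step 0: x' = x̄ + K·y = [40/17, 16/17]
step 0: P' = (I − K·H)·P̄ = [30/17 29/17; 29/17 32/17]
step 1: x̄ = F·x = [-40/17, -40/17]
step 1: P̄ = F·P·Fᵀ + Q = [47/17 30/17; 30/17 81/17]
step 1: y = z − H·x̄ = [-2]
step 1: S = H·P̄·Hᵀ + R = [17]
step 1: K = P̄·Hᵀ·S⁻¹ = [2/17; -6/17]
step 1: x' = x̄ + K·y = [-44/17, -28/17]
step 1: P' = (I − K·H)·P̄ = [43/17 42/17; 42/17 45/17]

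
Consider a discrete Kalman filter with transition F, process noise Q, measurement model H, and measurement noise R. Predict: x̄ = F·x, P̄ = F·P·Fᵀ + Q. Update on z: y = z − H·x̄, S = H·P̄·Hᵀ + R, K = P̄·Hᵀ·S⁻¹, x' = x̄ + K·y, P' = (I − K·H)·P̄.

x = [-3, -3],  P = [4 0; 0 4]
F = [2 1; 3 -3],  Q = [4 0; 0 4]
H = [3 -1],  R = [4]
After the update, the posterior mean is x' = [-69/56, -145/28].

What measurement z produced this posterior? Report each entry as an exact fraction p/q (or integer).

x̄ = F·x = [-9, 0]
P̄ = F·P·Fᵀ + Q = [24 12; 12 76]
S = H·P̄·Hᵀ + R = [224]
K = P̄·Hᵀ·S⁻¹ = [15/56; -5/28]
x' − x̄ = [435/56, -145/28] = K·y
y = (KᵀK)⁻¹·Kᵀ·(x' − x̄) = [29]
z = y + H·x̄ = [29] + [-27] = [2]

z = [2]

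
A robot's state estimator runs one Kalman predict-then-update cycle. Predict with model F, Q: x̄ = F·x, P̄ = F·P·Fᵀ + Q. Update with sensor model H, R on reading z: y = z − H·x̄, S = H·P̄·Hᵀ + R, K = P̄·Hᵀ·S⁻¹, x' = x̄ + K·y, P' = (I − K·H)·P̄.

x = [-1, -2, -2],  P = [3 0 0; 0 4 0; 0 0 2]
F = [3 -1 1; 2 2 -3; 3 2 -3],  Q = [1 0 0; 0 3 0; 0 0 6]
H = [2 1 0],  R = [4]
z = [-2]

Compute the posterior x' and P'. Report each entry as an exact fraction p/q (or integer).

x' = [-327/205, 228/205, 107/205]
P' = [1786/205 -3284/205 -2951/205; -3284/205 6796/205 6214/205; -2951/205 6214/205 7651/205]

x̄ = F·x = [-3, 0, -1]
P̄ = F·P·Fᵀ + Q = [34 4 13; 4 49 52; 13 52 67]
y = z − H·x̄ = [4]
S = H·P̄·Hᵀ + R = [205]
K = P̄·Hᵀ·S⁻¹ = [72/205; 57/205; 78/205]
x' = x̄ + K·y = [-327/205, 228/205, 107/205]
P' = (I − K·H)·P̄ = [1786/205 -3284/205 -2951/205; -3284/205 6796/205 6214/205; -2951/205 6214/205 7651/205]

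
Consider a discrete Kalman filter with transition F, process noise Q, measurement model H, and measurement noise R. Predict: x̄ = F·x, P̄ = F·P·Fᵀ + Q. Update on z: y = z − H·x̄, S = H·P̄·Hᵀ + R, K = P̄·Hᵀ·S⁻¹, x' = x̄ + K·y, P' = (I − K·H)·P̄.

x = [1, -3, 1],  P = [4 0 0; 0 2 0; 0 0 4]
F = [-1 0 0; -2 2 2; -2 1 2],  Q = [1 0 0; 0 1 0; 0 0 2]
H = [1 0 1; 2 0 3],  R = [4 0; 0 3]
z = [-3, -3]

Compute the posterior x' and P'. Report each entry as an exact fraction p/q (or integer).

x̄ = F·x = [-1, -6, -3]
P̄ = F·P·Fᵀ + Q = [5 8 8; 8 41 36; 8 36 36]
y = z − H·x̄ = [1, 8]
S = H·P̄·Hᵀ + R = [61 158; 158 443]
K = P̄·Hᵀ·S⁻¹ = [387/2059 20/2059; -100/2059 612/2059; -100/2059 612/2059]
x' = x̄ + K·y = [-1512/2059, -7558/2059, -1381/2059]
P' = (I − K·H)·P̄ = [4584/2059 -3036/2059 -3036/2059; -3036/2059 12931/2059 2636/2059; -3036/2059 2636/2059 2636/2059]

x' = [-1512/2059, -7558/2059, -1381/2059]
P' = [4584/2059 -3036/2059 -3036/2059; -3036/2059 12931/2059 2636/2059; -3036/2059 2636/2059 2636/2059]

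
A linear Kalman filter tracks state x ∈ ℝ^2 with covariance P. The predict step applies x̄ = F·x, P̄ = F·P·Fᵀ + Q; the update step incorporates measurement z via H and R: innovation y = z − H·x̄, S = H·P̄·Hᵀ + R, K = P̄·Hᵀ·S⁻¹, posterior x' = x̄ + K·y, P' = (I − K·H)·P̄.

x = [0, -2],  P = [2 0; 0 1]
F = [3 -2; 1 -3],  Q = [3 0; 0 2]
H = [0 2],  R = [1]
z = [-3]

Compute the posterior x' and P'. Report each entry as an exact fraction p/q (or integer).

x̄ = F·x = [4, 6]
P̄ = F·P·Fᵀ + Q = [25 12; 12 13]
y = z − H·x̄ = [-15]
S = H·P̄·Hᵀ + R = [53]
K = P̄·Hᵀ·S⁻¹ = [24/53; 26/53]
x' = x̄ + K·y = [-148/53, -72/53]
P' = (I − K·H)·P̄ = [749/53 12/53; 12/53 13/53]

x' = [-148/53, -72/53]
P' = [749/53 12/53; 12/53 13/53]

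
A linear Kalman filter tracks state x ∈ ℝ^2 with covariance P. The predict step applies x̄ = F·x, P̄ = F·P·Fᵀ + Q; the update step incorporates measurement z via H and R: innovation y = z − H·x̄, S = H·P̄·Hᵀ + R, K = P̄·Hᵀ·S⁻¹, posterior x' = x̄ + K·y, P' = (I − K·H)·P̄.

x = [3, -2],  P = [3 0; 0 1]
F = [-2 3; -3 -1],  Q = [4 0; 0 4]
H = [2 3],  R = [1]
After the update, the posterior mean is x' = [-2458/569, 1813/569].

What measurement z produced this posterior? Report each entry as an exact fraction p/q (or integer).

x̄ = F·x = [-12, -7]
P̄ = F·P·Fᵀ + Q = [25 15; 15 32]
S = H·P̄·Hᵀ + R = [569]
K = P̄·Hᵀ·S⁻¹ = [95/569; 126/569]
x' − x̄ = [4370/569, 5796/569] = K·y
y = (KᵀK)⁻¹·Kᵀ·(x' − x̄) = [46]
z = y + H·x̄ = [46] + [-45] = [1]

z = [1]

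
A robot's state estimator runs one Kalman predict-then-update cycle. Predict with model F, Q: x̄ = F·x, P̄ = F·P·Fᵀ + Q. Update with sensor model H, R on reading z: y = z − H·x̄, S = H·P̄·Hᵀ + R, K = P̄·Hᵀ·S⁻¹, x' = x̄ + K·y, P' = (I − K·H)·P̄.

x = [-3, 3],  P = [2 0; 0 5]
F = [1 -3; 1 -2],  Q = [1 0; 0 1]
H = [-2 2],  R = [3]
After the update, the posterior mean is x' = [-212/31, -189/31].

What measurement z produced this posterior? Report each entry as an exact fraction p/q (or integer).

x̄ = F·x = [-12, -9]
P̄ = F·P·Fᵀ + Q = [48 32; 32 23]
S = H·P̄·Hᵀ + R = [31]
K = P̄·Hᵀ·S⁻¹ = [-32/31; -18/31]
x' − x̄ = [160/31, 90/31] = K·y
y = (KᵀK)⁻¹·Kᵀ·(x' − x̄) = [-5]
z = y + H·x̄ = [-5] + [6] = [1]

z = [1]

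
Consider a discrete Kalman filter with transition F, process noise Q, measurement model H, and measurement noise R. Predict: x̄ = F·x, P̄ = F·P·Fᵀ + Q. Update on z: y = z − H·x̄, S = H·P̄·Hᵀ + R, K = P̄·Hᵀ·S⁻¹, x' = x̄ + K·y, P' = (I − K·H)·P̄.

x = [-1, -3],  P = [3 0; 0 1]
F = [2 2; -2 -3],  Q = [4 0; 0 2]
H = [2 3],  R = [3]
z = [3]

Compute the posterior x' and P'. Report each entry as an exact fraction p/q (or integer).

x' = [-198/37, 176/37]
P' = [642/37 -435/37; -435/37 613/74]

x̄ = F·x = [-8, 11]
P̄ = F·P·Fᵀ + Q = [20 -18; -18 23]
y = z − H·x̄ = [-14]
S = H·P̄·Hᵀ + R = [74]
K = P̄·Hᵀ·S⁻¹ = [-7/37; 33/74]
x' = x̄ + K·y = [-198/37, 176/37]
P' = (I − K·H)·P̄ = [642/37 -435/37; -435/37 613/74]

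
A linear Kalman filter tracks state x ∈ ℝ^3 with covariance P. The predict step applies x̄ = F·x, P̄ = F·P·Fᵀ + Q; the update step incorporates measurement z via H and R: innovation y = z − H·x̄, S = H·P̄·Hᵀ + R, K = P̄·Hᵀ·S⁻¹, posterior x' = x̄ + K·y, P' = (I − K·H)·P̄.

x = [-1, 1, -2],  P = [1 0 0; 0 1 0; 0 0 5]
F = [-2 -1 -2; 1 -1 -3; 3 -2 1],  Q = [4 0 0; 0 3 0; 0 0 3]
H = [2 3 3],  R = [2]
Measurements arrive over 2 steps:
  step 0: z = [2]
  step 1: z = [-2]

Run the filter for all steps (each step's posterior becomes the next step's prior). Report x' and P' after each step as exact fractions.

step 0: x' = [3888/757, 3206/757, -5294/757], P' = [11344/757 3619/757 -11113/757; 3619/757 6166/757 -8460/757; -11113/757 -8460/757 15872/757]
step 1: x' = [397894/398957, 2231612/398957, -2757258/398957], P' = [13503274/1196871 14204915/1196871 -23225327/1196871; 14204915/1196871 43377991/1196871 -52652317/1196871; -23225327/1196871 -52652317/1196871 68218207/1196871]

step 0: x̄ = F·x = [5, 4, -7]
step 0: P̄ = F·P·Fᵀ + Q = [29 29 -14; 29 50 -10; -14 -10 21]
step 0: y = z − H·x̄ = [1]
step 0: S = H·P̄·Hᵀ + R = [757]
step 0: K = P̄·Hᵀ·S⁻¹ = [103/757; 178/757; 5/757]
step 0: x' = x̄ + K·y = [3888/757, 3206/757, -5294/757]
step 0: P' = (I − K·H)·P̄ = [11344/757 3619/757 -11113/757; 3619/757 6166/757 -8460/757; -11113/757 -8460/757 15872/757]
step 1: x̄ = F·x = [-394/757, 16564/757, -42/757]
step 1: P̄ = F·P·Fᵀ + Q = [9790/757 -4423/757 -20333/757; -4423/757 171309/757 27257/757; -20333/757 27257/757 68637/757]
step 1: y = z − H·x̄ = [-50292/757]
step 1: S = H·P̄·Hᵀ + R = [2393742/757]
step 1: K = P̄·Hᵀ·S⁻¹ = [-27344/1196871; 293426/1196871; 123508/1196871]
step 1: x' = x̄ + K·y = [397894/398957, 2231612/398957, -2757258/398957]
step 1: P' = (I − K·H)·P̄ = [13503274/1196871 14204915/1196871 -23225327/1196871; 14204915/1196871 43377991/1196871 -52652317/1196871; -23225327/1196871 -52652317/1196871 68218207/1196871]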